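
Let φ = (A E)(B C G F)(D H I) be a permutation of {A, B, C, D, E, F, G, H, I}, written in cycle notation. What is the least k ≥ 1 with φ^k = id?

12

The cycle type of φ is (4, 3, 2).
The order of φ is the least common multiple of its cycle lengths: lcm(4, 3, 2) = 12.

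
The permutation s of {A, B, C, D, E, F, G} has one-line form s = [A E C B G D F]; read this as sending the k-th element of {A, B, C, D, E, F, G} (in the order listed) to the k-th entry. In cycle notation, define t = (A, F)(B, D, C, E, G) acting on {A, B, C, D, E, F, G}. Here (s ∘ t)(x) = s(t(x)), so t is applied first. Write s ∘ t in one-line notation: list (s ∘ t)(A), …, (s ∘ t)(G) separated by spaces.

D B G C F A E

For each element, apply t then s: A → F → D; B → D → B; C → E → G; D → C → C; E → G → F; F → A → A; G → B → E.
So s ∘ t in one-line form is D B G C F A E.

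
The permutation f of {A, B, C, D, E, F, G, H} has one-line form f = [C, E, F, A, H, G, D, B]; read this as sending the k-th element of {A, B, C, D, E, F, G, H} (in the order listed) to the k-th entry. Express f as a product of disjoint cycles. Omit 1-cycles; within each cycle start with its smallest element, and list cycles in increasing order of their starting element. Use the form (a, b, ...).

(A, C, F, G, D)(B, E, H)

Iterating f from A gives A → C → F → G → D → A; that is the 5-cycle (A, C, F, G, D).
Repeating from the next unused element and collecting all non-trivial cycles gives (A, C, F, G, D)(B, E, H).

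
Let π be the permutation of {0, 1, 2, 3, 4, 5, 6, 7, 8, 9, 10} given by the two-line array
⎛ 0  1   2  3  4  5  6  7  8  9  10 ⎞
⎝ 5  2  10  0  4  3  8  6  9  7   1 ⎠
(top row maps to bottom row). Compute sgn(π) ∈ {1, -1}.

In disjoint-cycle form the cycle lengths are 4, 3, 3, 1.
A cycle of length ℓ contributes ℓ−1 transpositions, so π is a product of 3 + 2 + 2 = 7 transpositions — odd.

-1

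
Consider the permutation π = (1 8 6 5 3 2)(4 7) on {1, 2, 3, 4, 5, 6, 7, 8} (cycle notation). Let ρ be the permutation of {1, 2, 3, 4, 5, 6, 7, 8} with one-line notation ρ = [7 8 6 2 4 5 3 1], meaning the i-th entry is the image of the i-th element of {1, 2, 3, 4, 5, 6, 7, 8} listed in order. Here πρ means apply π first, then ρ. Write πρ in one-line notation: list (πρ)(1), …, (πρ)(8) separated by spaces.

(πρ)(x) = ρ(π(x)). Computing each image: ρ(π(1)) = ρ(8) = 1, ρ(π(2)) = ρ(1) = 7, ρ(π(3)) = ρ(2) = 8, ρ(π(4)) = ρ(7) = 3, ρ(π(5)) = ρ(3) = 6, ρ(π(6)) = ρ(5) = 4, ρ(π(7)) = ρ(4) = 2, ρ(π(8)) = ρ(6) = 5.
Hence πρ = [1 7 8 3 6 4 2 5].

1 7 8 3 6 4 2 5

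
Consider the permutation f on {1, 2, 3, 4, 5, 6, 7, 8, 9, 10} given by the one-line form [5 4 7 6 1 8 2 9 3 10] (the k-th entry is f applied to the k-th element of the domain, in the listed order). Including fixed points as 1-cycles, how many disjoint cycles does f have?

3

The cycle decomposition is (1 5)(2 4 6 8 9 3 7)(10), which has 3 cycles (counting 1-cycles).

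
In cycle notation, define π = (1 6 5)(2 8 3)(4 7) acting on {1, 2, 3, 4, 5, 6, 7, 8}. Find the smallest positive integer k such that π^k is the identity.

The cycle type of π is (3, 3, 2).
The order is lcm(3, 3, 2) = 6.

6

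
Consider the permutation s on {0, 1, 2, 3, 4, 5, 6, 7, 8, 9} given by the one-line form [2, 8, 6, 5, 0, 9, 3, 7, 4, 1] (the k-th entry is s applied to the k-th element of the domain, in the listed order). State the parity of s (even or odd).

In disjoint-cycle form the cycle lengths are 9, 1.
A cycle of length ℓ contributes ℓ−1 transpositions, so s is a product of 8 transpositions — even.

even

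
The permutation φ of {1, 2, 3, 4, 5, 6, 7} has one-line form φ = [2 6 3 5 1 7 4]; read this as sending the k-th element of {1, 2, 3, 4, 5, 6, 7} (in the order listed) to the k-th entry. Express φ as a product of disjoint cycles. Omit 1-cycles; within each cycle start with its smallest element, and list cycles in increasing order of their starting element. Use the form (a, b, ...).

(1, 2, 6, 7, 4, 5)

From 1: 1 → 2 → 6 → 7 → 4 → 5 → 1, closing the cycle (1, 2, 6, 7, 4, 5).
Continuing from each remaining unvisited element yields (1, 2, 6, 7, 4, 5).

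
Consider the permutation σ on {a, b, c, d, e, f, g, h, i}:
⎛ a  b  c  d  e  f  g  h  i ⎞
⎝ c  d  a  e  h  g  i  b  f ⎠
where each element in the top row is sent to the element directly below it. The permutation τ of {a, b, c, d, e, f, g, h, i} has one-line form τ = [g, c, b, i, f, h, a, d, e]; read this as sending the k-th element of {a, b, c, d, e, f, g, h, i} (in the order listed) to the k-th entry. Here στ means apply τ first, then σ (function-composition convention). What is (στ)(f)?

b

First apply τ: τ(f) = h, then σ(h) = b. Thus (στ)(f) = b.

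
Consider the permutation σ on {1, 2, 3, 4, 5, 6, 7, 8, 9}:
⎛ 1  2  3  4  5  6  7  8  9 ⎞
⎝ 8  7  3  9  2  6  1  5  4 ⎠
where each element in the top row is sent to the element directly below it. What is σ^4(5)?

8

Tracing 5 → 2 → … returns to 5 after 5 steps, so 5 lies in a 5-cycle (1 8 5 2 7).
Advancing 4 steps from 5: 5 → 2 → 7 → 1 → 8.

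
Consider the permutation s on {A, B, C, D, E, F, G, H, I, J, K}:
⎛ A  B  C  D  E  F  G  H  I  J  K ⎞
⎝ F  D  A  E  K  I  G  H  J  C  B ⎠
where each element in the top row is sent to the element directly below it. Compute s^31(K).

E

Tracing K → B → … returns to K after 4 steps, so K lies in a 4-cycle (B, D, E, K).
On a 4-cycle, s^4 is the identity, so s^31 = s^3 there (31 ≡ 3 mod 4).
Stepping 3 places around the cycle: K → B → D → E.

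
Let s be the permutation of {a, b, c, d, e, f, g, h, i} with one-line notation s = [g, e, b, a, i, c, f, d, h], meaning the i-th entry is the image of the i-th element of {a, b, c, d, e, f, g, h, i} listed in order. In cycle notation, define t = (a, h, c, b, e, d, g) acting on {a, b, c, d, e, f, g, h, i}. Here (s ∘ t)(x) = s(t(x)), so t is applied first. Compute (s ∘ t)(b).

(s ∘ t)(b) = s(t(b)). t(b) = e, then s(e) = i. So (s ∘ t)(b) = i.

i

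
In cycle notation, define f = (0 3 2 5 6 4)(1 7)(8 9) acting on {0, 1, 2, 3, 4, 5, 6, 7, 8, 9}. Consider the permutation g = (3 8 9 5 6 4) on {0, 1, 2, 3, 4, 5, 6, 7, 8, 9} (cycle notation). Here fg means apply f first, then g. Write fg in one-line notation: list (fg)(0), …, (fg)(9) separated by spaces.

8 7 6 2 0 4 3 1 5 9

Chase each element through f then g: 0 → 3 → 8; 1 → 7 → 7; 2 → 5 → 6; 3 → 2 → 2; 4 → 0 → 0; 5 → 6 → 4; 6 → 4 → 3; 7 → 1 → 1; 8 → 9 → 5; 9 → 8 → 9.
So fg in one-line form is 8 7 6 2 0 4 3 1 5 9.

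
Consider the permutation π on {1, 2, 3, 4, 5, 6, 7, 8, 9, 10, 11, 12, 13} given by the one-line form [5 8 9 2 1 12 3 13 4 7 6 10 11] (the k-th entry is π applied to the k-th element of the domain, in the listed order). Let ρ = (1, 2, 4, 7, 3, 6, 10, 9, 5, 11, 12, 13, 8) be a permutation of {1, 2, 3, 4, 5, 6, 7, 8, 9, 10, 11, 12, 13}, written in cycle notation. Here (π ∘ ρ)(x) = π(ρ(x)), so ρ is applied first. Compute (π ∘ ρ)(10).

4

ρ(10) = 9, then π(9) = 4; composing gives (π ∘ ρ)(10) = 4.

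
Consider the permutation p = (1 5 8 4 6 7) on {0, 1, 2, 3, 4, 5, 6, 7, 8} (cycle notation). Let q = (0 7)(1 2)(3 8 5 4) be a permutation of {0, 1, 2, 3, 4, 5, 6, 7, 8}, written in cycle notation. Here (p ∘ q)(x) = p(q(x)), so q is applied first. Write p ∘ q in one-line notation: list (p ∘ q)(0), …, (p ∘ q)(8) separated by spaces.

1 2 5 4 3 6 7 0 8

(p ∘ q)(x) = p(q(x)). Computing each image: p(q(0)) = p(7) = 1, p(q(1)) = p(2) = 2, p(q(2)) = p(1) = 5, p(q(3)) = p(8) = 4, p(q(4)) = p(3) = 3, p(q(5)) = p(4) = 6, p(q(6)) = p(6) = 7, p(q(7)) = p(0) = 0, p(q(8)) = p(5) = 8.
Hence p ∘ q = [1 2 5 4 3 6 7 0 8].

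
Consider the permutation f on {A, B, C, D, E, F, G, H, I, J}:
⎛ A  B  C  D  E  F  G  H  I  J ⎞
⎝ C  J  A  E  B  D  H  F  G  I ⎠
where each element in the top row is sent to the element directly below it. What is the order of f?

The disjoint-cycle form of f has cycle lengths 8, 2.
The order is lcm(8, 2) = 8.

8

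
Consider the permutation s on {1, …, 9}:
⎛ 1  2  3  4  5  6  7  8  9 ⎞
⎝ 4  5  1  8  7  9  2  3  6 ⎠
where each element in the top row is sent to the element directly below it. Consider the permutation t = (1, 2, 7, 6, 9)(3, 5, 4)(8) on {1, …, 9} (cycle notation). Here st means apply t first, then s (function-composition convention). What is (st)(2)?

t(2) = 7, then s(7) = 2; composing gives (st)(2) = 2.

2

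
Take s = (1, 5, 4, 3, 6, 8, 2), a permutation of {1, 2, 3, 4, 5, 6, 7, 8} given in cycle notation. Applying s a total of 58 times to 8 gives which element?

8 lies in the 7-cycle (1, 5, 4, 3, 6, 8, 2).
Powers repeat with period 7 on this cycle, and 58 mod 7 = 2, so s^58(8) = s^2(8).
Advancing 2 steps from 8: 8 → 2 → 1.

1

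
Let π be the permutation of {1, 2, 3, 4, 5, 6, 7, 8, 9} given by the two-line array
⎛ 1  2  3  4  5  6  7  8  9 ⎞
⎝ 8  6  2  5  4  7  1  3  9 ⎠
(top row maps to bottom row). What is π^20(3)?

Tracing 3 → 2 → … returns to 3 after 6 steps, so 3 lies in a 6-cycle (1, 8, 3, 2, 6, 7).
Since the cycle has length 6, π^20 acts on it the same as π^2 (20 mod 6 = 2).
Advancing 2 steps from 3: 3 → 2 → 6.

6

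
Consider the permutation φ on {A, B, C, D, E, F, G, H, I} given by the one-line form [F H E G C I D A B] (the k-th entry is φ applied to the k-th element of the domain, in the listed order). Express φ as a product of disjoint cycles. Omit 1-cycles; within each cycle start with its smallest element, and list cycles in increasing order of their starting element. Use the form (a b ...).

Iterating φ from A gives A → F → I → B → H → A; that is the 5-cycle (A F I B H).
Repeating from the next unused element and collecting all non-trivial cycles gives (A F I B H)(C E)(D G).

(A F I B H)(C E)(D G)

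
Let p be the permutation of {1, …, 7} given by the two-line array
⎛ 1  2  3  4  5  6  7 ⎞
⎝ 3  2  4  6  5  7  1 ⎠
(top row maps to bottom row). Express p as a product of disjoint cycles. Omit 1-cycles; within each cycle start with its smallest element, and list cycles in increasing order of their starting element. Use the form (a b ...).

Start at 1 and follow images: 1 → 3 → 4 → 6 → 7 → 1, giving the cycle (1 3 4 6 7).
Repeating from the next unused element and collecting all non-trivial cycles gives (1 3 4 6 7).

(1 3 4 6 7)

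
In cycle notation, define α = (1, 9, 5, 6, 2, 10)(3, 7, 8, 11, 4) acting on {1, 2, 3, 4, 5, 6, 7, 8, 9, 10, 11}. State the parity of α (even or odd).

odd

The cycle lengths are 6, 5.
A cycle is odd iff its length is even; α has 1 even-length cycle, so sgn(α) = (−1)^1 and α is odd.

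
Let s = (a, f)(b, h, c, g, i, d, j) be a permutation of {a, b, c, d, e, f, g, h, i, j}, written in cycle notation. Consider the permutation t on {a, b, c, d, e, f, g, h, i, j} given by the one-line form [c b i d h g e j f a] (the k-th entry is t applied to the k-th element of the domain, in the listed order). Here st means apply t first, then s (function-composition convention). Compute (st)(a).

First apply t: t(a) = c, then s(c) = g. Thus (st)(a) = g.

g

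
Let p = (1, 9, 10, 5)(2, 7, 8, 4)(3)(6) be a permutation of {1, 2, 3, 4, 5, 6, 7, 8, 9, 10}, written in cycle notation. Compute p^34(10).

10 lies in the 4-cycle (1, 9, 10, 5).
Powers repeat with period 4 on this cycle, and 34 mod 4 = 2, so p^34(10) = p^2(10).
Advancing 2 steps from 10: 10 → 5 → 1.

1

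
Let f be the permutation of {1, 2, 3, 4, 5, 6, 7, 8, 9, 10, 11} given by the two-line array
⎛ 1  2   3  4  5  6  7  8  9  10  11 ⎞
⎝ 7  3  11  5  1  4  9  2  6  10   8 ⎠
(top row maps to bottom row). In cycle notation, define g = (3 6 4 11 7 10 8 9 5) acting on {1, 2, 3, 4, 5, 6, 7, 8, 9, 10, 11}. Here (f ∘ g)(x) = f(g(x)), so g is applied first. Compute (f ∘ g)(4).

8

g(4) = 11, then f(11) = 8; composing gives (f ∘ g)(4) = 8.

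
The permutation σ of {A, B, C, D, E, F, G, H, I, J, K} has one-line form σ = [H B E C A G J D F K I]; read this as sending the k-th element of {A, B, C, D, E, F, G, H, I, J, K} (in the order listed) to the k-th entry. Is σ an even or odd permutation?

In disjoint-cycle form the cycle lengths are 5, 5, 1.
A cycle is odd iff its length is even; σ has 0 even-length cycles, so sgn(σ) = (−1)^0 and σ is even.

even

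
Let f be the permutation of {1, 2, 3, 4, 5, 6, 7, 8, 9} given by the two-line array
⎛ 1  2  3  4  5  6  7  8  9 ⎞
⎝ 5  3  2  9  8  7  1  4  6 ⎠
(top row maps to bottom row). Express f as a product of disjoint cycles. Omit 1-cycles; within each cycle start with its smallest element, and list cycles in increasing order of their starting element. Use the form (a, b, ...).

Start at 1 and follow images: 1 → 5 → 8 → 4 → 9 → 6 → 7 → 1, giving the cycle (1, 5, 8, 4, 9, 6, 7).
Continuing from each remaining unvisited element yields (1, 5, 8, 4, 9, 6, 7)(2, 3).

(1, 5, 8, 4, 9, 6, 7)(2, 3)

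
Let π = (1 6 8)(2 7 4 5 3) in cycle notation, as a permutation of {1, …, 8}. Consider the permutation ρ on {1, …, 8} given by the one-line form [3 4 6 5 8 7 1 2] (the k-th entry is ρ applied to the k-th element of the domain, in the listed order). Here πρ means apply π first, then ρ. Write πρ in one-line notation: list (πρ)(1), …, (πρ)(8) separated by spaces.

(πρ)(x) = ρ(π(x)). Computing each image: ρ(π(1)) = ρ(6) = 7, ρ(π(2)) = ρ(7) = 1, ρ(π(3)) = ρ(2) = 4, ρ(π(4)) = ρ(5) = 8, ρ(π(5)) = ρ(3) = 6, ρ(π(6)) = ρ(8) = 2, ρ(π(7)) = ρ(4) = 5, ρ(π(8)) = ρ(1) = 3.
Hence πρ = [7 1 4 8 6 2 5 3].

7 1 4 8 6 2 5 3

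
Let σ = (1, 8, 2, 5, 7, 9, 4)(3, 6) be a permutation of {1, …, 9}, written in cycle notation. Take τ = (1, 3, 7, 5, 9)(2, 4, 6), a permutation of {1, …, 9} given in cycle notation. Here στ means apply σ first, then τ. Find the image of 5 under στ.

First apply σ: σ(5) = 7, then τ(7) = 5. Thus (στ)(5) = 5.

5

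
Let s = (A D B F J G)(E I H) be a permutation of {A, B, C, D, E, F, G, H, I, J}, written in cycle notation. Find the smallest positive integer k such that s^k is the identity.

The disjoint cycles have lengths 6, 3, 1.
The order of s is the least common multiple of its cycle lengths: lcm(6, 3) = 6.

6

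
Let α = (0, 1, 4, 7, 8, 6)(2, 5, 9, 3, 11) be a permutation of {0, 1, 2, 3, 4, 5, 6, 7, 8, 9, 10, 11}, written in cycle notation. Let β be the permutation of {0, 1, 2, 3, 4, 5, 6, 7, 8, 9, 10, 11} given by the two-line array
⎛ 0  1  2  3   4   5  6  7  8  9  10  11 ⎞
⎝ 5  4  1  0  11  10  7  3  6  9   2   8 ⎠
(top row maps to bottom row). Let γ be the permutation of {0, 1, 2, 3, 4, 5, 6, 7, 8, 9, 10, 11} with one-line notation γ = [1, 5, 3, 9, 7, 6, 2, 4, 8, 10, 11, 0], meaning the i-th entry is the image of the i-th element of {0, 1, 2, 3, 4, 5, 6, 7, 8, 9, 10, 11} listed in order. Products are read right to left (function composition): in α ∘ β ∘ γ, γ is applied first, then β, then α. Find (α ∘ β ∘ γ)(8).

0

(α ∘ β ∘ γ)(8) = α(β(γ(8))). γ(8) = 8, then β(8) = 6, then α(6) = 0, so the result is 0.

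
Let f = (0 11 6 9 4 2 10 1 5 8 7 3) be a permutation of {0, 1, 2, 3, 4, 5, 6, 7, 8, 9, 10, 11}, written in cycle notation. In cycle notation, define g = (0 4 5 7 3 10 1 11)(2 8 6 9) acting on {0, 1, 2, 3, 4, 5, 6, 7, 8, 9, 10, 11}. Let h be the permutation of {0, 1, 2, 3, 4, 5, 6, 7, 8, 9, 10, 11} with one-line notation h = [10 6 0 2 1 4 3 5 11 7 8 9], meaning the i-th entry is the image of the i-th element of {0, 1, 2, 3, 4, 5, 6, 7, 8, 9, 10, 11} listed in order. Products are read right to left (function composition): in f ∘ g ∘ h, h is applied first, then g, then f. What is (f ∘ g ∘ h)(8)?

11

Apply the permutations in order: h(8) = 11, then g(11) = 0, then f(0) = 11. So (f ∘ g ∘ h)(8) = 11.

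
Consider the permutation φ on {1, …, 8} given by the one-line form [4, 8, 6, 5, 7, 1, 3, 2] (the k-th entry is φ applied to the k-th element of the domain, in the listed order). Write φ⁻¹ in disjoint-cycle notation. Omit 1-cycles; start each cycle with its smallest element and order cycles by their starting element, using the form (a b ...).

The cycle decomposition of φ is (1 4 5 7 3 6)(2 8).
The inverse reverses every cycle; in canonical form, φ⁻¹ = (1 6 3 7 5 4)(2 8).

(1 6 3 7 5 4)(2 8)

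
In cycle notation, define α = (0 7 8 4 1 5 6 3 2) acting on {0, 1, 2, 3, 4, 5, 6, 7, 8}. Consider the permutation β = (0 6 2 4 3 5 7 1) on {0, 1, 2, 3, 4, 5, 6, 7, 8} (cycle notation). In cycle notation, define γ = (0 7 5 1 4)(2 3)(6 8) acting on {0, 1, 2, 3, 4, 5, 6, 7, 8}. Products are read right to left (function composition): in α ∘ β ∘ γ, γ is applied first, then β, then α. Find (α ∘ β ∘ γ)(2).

Apply the permutations in order: γ(2) = 3, then β(3) = 5, then α(5) = 6. So (α ∘ β ∘ γ)(2) = 6.

6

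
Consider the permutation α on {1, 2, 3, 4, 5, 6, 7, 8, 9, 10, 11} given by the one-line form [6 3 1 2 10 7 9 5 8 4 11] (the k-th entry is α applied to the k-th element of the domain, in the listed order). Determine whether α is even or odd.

odd

In disjoint-cycle form the cycle lengths are 10, 1.
A cycle of length ℓ contributes ℓ−1 transpositions, so α is a product of 9 transpositions — odd.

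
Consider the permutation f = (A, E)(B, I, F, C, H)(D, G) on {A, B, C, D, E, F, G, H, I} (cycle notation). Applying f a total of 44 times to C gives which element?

C lies in the 5-cycle (B, I, F, C, H).
Since the cycle has length 5, f^44 acts on it the same as f^4 (44 mod 5 = 4).
Advancing 4 steps from C: C → H → B → I → F.

F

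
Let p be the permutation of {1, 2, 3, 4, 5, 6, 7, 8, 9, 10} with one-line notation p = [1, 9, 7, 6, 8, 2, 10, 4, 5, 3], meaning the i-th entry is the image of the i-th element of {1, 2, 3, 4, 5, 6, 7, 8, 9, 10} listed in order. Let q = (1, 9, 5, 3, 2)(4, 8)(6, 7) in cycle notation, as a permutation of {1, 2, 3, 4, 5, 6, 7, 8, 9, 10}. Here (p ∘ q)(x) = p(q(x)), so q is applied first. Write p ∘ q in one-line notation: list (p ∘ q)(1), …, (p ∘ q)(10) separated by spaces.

5 1 9 4 7 10 2 6 8 3

(p ∘ q)(x) = p(q(x)). Computing each image: p(q(1)) = p(9) = 5, p(q(2)) = p(1) = 1, p(q(3)) = p(2) = 9, p(q(4)) = p(8) = 4, p(q(5)) = p(3) = 7, p(q(6)) = p(7) = 10, p(q(7)) = p(6) = 2, p(q(8)) = p(4) = 6, p(q(9)) = p(5) = 8, p(q(10)) = p(10) = 3.
Hence p ∘ q = [5 1 9 4 7 10 2 6 8 3].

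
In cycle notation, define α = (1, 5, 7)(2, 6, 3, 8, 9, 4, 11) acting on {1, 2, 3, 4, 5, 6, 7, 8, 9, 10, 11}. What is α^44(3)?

9

3 lies in the 7-cycle (2, 6, 3, 8, 9, 4, 11).
On a 7-cycle, α^7 is the identity, so α^44 = α^2 there (44 ≡ 2 mod 7).
Advancing 2 steps from 3: 3 → 8 → 9.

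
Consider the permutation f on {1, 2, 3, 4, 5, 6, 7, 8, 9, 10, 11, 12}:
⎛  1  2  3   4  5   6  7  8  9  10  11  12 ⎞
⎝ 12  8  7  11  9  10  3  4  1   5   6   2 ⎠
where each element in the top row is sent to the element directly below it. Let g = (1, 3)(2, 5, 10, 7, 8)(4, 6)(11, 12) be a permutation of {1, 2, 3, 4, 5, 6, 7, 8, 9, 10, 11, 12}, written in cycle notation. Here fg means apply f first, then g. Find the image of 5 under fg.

First apply f: f(5) = 9, then g(9) = 9. Thus (fg)(5) = 9.

9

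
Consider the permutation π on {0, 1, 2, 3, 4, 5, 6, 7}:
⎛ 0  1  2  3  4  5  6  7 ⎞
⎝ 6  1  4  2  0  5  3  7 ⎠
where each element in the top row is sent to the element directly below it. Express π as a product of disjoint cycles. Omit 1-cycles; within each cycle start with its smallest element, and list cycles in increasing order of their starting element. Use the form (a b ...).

From 0: 0 → 6 → 3 → 2 → 4 → 0, closing the cycle (0 6 3 2 4).
Continuing from each remaining unvisited element yields (0 6 3 2 4).

(0 6 3 2 4)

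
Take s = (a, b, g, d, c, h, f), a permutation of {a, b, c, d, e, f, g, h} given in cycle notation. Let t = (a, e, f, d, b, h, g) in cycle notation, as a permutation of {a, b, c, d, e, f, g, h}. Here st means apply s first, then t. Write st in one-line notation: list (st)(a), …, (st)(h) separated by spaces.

(st)(x) = t(s(x)). Computing each image: t(s(a)) = t(b) = h, t(s(b)) = t(g) = a, t(s(c)) = t(h) = g, t(s(d)) = t(c) = c, t(s(e)) = t(e) = f, t(s(f)) = t(a) = e, t(s(g)) = t(d) = b, t(s(h)) = t(f) = d.
Hence st = [h a g c f e b d].

h a g c f e b d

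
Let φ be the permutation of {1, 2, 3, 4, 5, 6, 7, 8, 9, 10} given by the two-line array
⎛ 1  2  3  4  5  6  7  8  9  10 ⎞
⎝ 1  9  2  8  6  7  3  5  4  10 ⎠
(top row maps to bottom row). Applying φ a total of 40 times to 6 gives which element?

Tracing 6 → 7 → … returns to 6 after 8 steps, so 6 lies in an 8-cycle (2 9 4 8 5 6 7 3).
Since the cycle has length 8, φ^40 acts on it the same as φ^0 (40 mod 8 = 0).
So φ^40(6) = 6.

6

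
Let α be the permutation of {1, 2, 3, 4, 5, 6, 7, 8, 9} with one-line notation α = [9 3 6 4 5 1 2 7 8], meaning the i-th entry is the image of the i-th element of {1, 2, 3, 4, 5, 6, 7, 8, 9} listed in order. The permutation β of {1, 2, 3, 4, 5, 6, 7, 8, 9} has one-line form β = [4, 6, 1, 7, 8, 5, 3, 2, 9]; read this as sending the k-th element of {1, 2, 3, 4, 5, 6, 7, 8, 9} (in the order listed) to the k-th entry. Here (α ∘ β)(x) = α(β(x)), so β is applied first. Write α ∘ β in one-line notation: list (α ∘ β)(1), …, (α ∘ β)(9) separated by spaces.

For each element, apply β then α: 1 → 4 → 4; 2 → 6 → 1; 3 → 1 → 9; 4 → 7 → 2; 5 → 8 → 7; 6 → 5 → 5; 7 → 3 → 6; 8 → 2 → 3; 9 → 9 → 8.
So α ∘ β in one-line form is 4 1 9 2 7 5 6 3 8.

4 1 9 2 7 5 6 3 8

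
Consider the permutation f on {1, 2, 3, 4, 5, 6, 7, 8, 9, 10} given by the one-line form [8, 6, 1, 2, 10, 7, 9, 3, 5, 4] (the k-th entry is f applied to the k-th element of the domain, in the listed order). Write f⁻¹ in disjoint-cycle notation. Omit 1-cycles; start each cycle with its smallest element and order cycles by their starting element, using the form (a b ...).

(1 3 8)(2 4 10 5 9 7 6)

The cycle decomposition of f is (1 8 3)(2 6 7 9 5 10 4).
The inverse reverses every cycle; in canonical form, f⁻¹ = (1 3 8)(2 4 10 5 9 7 6).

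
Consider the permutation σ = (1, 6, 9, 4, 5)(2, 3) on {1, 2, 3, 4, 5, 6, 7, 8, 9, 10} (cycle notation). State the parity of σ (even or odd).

The cycle lengths are 5, 2, 1, 1, 1.
A cycle is odd iff its length is even; σ has 1 even-length cycle, so sgn(σ) = (−1)^1 and σ is odd.

odd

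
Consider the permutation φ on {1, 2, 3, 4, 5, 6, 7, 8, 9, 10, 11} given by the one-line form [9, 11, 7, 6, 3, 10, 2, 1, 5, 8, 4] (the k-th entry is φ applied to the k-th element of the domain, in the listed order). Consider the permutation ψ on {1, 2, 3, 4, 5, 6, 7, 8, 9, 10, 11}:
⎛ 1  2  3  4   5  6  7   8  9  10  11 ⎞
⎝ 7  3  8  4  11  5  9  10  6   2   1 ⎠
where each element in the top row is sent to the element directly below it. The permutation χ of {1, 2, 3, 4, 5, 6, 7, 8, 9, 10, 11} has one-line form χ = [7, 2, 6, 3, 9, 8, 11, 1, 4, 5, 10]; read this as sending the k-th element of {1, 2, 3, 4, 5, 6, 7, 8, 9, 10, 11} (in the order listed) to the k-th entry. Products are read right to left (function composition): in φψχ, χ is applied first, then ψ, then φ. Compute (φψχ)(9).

6

Chase 9: χ(9) = 4; ψ(4) = 4; φ(4) = 6. Hence (φψχ)(9) = 6.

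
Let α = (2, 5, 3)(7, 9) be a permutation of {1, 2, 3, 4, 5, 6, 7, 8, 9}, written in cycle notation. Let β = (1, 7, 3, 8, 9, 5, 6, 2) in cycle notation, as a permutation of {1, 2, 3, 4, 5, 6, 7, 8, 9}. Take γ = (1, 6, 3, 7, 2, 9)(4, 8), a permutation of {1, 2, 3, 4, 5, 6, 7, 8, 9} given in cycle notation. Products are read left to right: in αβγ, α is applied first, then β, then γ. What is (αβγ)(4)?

8

Chase 4: α(4) = 4; β(4) = 4; γ(4) = 8. Hence (αβγ)(4) = 8.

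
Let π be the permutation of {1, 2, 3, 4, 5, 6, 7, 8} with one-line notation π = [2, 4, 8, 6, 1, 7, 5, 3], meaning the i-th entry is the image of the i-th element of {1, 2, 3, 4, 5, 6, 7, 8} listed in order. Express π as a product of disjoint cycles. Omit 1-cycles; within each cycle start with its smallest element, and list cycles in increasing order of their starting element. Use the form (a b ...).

(1 2 4 6 7 5)(3 8)

From 1: 1 → 2 → 4 → 6 → 7 → 5 → 1, closing the cycle (1 2 4 6 7 5).
Repeating from the next unused element and collecting all non-trivial cycles gives (1 2 4 6 7 5)(3 8).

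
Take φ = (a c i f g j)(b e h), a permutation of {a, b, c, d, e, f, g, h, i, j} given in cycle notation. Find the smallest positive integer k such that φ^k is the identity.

6

The cycle type of φ is (6, 3, 1).
The order of φ is the least common multiple of its cycle lengths: lcm(6, 3) = 6.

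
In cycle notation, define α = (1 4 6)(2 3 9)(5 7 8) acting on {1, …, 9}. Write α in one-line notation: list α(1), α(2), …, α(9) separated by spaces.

4 3 9 6 7 1 8 5 2

Image by image: 1↦4, 2↦3, 3↦9, 4↦6, 5↦7, 6↦1, 7↦8, 8↦5, 9↦2.
So the one-line form is 4 3 9 6 7 1 8 5 2.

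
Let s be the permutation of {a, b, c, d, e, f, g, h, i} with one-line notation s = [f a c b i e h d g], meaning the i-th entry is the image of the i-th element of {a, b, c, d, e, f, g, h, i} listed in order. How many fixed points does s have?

1

The fixed points (elements with s(x) = x) are {c}, so there is 1.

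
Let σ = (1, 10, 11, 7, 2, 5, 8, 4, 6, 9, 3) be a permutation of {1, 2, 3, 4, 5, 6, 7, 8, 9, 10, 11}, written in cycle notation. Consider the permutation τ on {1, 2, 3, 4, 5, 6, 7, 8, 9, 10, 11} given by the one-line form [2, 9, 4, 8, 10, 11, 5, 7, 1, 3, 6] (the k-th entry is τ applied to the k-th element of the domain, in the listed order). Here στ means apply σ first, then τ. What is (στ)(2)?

10

(στ)(2) = τ(σ(2)). σ(2) = 5, then τ(5) = 10. So (στ)(2) = 10.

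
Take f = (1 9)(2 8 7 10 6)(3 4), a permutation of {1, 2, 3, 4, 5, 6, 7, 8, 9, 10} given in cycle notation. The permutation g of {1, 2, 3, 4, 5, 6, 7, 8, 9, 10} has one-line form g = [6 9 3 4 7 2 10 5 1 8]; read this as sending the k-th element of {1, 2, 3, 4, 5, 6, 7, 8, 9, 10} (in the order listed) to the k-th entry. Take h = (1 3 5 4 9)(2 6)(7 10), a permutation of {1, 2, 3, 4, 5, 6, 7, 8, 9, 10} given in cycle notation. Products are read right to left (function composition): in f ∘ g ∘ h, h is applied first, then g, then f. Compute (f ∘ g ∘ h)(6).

(f ∘ g ∘ h)(6) = f(g(h(6))). h(6) = 2, then g(2) = 9, then f(9) = 1, so the result is 1.

1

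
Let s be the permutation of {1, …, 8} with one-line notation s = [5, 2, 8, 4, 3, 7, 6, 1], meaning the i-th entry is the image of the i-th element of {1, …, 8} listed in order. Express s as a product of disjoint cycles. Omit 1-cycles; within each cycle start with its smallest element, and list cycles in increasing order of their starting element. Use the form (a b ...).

Iterating s from 1 gives 1 → 5 → 3 → 8 → 1; that is the 4-cycle (1 5 3 8).
Repeating from the next unused element and collecting all non-trivial cycles gives (1 5 3 8)(6 7).

(1 5 3 8)(6 7)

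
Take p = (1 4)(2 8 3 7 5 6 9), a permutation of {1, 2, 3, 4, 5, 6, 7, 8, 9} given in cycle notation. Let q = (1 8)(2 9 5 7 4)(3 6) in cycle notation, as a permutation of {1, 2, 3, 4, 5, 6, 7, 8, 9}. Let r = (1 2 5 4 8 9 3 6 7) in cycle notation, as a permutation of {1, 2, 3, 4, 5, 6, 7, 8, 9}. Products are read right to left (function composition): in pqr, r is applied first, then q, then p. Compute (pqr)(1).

Chase 1: r(1) = 2; q(2) = 9; p(9) = 2. Hence (pqr)(1) = 2.

2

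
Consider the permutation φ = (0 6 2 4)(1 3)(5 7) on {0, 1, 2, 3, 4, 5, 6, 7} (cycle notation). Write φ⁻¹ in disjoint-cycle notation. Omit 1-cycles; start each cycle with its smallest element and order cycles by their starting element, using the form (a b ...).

(0 4 2 6)(1 3)(5 7)

The inverse reverses each cycle.
After reversing and putting each cycle's least element first, φ⁻¹ = (0 4 2 6)(1 3)(5 7).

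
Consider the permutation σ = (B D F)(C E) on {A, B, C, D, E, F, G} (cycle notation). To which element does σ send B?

D

B appears in (B D F); the next entry (wrapping around) is D.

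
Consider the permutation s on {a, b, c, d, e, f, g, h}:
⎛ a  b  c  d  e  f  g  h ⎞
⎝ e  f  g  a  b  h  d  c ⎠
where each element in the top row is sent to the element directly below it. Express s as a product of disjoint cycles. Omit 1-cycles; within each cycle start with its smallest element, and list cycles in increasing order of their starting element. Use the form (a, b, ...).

Iterating s from a gives a → e → b → f → h → c → g → d → a; that is the 8-cycle (a, e, b, f, h, c, g, d).
Continuing from each remaining unvisited element yields (a, e, b, f, h, c, g, d).

(a, e, b, f, h, c, g, d)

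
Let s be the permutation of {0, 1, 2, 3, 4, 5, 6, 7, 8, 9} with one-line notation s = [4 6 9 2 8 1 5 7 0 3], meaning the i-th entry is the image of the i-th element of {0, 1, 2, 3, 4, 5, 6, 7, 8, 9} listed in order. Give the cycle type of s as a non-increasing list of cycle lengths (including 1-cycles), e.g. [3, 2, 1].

The disjoint cycles are (0 4 8)(1 6 5)(2 9 3)(7), with lengths 3, 3, 3, 1 in non-increasing order.

[3, 3, 3, 1]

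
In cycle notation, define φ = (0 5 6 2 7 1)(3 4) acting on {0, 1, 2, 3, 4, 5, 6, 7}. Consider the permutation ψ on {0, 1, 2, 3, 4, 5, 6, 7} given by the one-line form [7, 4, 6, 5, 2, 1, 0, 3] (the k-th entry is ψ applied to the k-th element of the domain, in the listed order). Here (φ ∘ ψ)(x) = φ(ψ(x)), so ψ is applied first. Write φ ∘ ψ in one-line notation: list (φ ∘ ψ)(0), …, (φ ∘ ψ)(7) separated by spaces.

1 3 2 6 7 0 5 4

(φ ∘ ψ)(x) = φ(ψ(x)). Computing each image: φ(ψ(0)) = φ(7) = 1, φ(ψ(1)) = φ(4) = 3, φ(ψ(2)) = φ(6) = 2, φ(ψ(3)) = φ(5) = 6, φ(ψ(4)) = φ(2) = 7, φ(ψ(5)) = φ(1) = 0, φ(ψ(6)) = φ(0) = 5, φ(ψ(7)) = φ(3) = 4.
Hence φ ∘ ψ = [1 3 2 6 7 0 5 4].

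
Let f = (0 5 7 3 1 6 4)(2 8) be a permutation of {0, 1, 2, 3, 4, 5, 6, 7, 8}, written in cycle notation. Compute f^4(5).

5 lies in the 7-cycle (0 5 7 3 1 6 4).
Stepping 4 places around the cycle: 5 → 7 → 3 → 1 → 6.

6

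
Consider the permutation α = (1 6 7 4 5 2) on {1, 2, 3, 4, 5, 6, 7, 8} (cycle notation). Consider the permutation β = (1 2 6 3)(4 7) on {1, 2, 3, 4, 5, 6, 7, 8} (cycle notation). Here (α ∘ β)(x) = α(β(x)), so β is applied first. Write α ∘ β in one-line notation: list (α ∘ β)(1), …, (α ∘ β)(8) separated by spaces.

1 7 6 4 2 3 5 8

For each element, apply β then α: 1 → 2 → 1; 2 → 6 → 7; 3 → 1 → 6; 4 → 7 → 4; 5 → 5 → 2; 6 → 3 → 3; 7 → 4 → 5; 8 → 8 → 8.
So α ∘ β in one-line form is 1 7 6 4 2 3 5 8.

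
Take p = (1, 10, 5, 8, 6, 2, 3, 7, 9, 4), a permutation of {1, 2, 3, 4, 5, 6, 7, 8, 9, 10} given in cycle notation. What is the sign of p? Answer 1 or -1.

The cycle lengths are 10.
A cycle is odd iff its length is even; p has 1 even-length cycle, so sgn(p) = (−1)^1 and p is odd.

-1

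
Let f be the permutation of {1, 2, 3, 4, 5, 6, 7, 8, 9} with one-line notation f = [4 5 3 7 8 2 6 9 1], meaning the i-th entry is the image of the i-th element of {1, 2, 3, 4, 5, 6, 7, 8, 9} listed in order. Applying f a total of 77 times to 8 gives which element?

6

Tracing 8 → 9 → … returns to 8 after 8 steps, so 8 lies in an 8-cycle (1 4 7 6 2 5 8 9).
Powers repeat with period 8 on this cycle, and 77 mod 8 = 5, so f^77(8) = f^5(8).
Advancing 5 steps from 8: 8 → 9 → 1 → 4 → 7 → 6.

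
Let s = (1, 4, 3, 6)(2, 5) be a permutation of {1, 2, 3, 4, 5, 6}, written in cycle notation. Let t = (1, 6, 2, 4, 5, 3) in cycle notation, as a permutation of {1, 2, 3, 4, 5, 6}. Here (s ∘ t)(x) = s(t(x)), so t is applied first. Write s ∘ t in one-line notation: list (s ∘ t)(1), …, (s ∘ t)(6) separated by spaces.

1 3 4 2 6 5

Chase each element through t then s: 1 → 6 → 1; 2 → 4 → 3; 3 → 1 → 4; 4 → 5 → 2; 5 → 3 → 6; 6 → 2 → 5.
So s ∘ t in one-line form is 1 3 4 2 6 5.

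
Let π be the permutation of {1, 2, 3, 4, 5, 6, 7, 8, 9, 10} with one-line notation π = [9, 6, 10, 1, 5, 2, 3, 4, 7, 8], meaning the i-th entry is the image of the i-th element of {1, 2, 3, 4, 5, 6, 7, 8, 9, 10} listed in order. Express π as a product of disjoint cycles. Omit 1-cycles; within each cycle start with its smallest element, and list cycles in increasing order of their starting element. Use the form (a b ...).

Iterating π from 1 gives 1 → 9 → 7 → 3 → 10 → 8 → 4 → 1; that is the 7-cycle (1 9 7 3 10 8 4).
Repeating from the next unused element and collecting all non-trivial cycles gives (1 9 7 3 10 8 4)(2 6).

(1 9 7 3 10 8 4)(2 6)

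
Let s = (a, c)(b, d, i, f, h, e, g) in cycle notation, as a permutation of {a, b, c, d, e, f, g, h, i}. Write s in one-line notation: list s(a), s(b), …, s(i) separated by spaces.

c d a i g h b e f

Each element maps to the next entry in its cycle (wrapping to the front): a↦c, b↦d, c↦a, d↦i, e↦g, f↦h, g↦b, h↦e, i↦f.
So the one-line form is c d a i g h b e f.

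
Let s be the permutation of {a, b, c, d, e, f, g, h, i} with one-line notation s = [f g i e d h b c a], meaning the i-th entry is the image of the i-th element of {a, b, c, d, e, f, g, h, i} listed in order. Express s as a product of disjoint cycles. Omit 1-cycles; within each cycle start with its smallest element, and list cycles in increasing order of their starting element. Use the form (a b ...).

Iterating s from a gives a → f → h → c → i → a; that is the 5-cycle (a f h c i).
Continuing from each remaining unvisited element yields (a f h c i)(b g)(d e).

(a f h c i)(b g)(d e)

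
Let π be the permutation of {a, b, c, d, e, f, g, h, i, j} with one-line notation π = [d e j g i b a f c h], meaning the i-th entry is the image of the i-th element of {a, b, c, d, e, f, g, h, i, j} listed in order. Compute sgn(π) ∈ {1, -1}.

In disjoint-cycle form the cycle lengths are 7, 3.
A cycle is odd iff its length is even; π has 0 even-length cycles, so sgn(π) = (−1)^0 and π is even.

1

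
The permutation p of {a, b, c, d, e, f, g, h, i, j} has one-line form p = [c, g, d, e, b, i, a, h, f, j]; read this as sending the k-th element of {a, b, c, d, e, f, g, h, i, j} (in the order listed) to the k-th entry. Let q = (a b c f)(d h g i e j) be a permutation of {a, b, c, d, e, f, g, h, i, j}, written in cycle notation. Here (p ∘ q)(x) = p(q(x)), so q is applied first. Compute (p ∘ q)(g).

First apply q: q(g) = i, then p(i) = f. Thus (p ∘ q)(g) = f.

f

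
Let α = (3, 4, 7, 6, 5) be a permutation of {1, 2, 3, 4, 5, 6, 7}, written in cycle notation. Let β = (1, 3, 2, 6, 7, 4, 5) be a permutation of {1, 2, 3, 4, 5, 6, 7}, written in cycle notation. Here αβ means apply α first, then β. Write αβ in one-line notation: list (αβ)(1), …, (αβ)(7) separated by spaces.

(αβ)(x) = β(α(x)). Computing each image: β(α(1)) = β(1) = 3, β(α(2)) = β(2) = 6, β(α(3)) = β(4) = 5, β(α(4)) = β(7) = 4, β(α(5)) = β(3) = 2, β(α(6)) = β(5) = 1, β(α(7)) = β(6) = 7.
Hence αβ = [3 6 5 4 2 1 7].

3 6 5 4 2 1 7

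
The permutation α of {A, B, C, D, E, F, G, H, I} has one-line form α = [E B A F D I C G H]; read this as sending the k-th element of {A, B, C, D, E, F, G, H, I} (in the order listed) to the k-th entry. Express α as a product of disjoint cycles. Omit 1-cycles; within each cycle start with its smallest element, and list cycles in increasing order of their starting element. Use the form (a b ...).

Start at A and follow images: A → E → D → F → I → H → G → C → A, giving the cycle (A E D F I H G C).
Continuing from each remaining unvisited element yields (A E D F I H G C).

(A E D F I H G C)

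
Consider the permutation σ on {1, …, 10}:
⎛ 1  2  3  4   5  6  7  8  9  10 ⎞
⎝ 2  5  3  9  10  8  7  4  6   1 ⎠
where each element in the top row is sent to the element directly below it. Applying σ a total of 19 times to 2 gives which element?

Tracing 2 → 5 → … returns to 2 after 4 steps, so 2 lies in a 4-cycle (1, 2, 5, 10).
Powers repeat with period 4 on this cycle, and 19 mod 4 = 3, so σ^19(2) = σ^3(2).
Stepping 3 places around the cycle: 2 → 5 → 10 → 1.

1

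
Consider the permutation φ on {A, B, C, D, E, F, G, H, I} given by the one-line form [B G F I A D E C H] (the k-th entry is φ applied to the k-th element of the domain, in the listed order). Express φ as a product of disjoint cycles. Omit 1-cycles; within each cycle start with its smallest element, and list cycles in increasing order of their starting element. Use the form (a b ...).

Start at A and follow images: A → B → G → E → A, giving the cycle (A B G E).
Continuing from each remaining unvisited element yields (A B G E)(C F D I H).

(A B G E)(C F D I H)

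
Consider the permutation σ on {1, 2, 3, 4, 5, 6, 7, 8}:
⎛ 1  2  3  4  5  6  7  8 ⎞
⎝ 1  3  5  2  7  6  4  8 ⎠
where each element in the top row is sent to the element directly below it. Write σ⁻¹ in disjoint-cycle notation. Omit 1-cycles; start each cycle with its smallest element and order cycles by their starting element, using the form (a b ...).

The cycle decomposition of σ is (2 3 5 7 4).
Reversing each cycle (and rotating so the smallest element leads) gives σ⁻¹ = (2 4 7 5 3).

(2 4 7 5 3)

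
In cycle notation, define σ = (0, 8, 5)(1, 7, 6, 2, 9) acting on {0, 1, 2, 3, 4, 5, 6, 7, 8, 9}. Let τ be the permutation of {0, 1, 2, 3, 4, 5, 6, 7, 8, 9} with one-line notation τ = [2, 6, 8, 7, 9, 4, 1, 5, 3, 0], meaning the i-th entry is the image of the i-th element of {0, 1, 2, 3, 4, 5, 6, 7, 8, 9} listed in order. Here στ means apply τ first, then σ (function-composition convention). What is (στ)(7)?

0

τ(7) = 5, then σ(5) = 0; composing gives (στ)(7) = 0.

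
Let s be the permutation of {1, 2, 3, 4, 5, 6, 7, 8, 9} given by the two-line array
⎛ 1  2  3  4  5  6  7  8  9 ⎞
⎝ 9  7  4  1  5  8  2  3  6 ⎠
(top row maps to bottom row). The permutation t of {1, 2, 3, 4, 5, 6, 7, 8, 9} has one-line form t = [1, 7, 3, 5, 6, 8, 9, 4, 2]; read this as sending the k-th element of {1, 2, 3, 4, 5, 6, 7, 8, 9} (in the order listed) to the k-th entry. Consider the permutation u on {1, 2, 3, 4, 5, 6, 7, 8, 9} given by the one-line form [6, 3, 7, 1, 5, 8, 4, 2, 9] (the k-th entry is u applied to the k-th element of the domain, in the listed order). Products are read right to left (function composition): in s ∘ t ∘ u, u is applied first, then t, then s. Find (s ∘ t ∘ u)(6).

1

(s ∘ t ∘ u)(6) = s(t(u(6))). u(6) = 8, then t(8) = 4, then s(4) = 1, so the result is 1.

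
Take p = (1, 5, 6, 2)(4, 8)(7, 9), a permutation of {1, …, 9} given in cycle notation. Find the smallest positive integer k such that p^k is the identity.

4

The disjoint cycles have lengths 4, 2, 2, 1.
Since disjoint cycles commute, ord(p) = lcm(4, 2, 2) = 4.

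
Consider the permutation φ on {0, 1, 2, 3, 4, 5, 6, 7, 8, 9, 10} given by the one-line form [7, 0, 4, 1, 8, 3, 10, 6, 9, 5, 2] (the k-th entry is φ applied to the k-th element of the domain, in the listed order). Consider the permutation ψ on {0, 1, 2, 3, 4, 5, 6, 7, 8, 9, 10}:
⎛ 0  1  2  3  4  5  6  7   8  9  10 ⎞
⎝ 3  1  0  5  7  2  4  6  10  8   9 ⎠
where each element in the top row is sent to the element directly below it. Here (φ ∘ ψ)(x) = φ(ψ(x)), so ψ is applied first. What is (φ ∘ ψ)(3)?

First apply ψ: ψ(3) = 5, then φ(5) = 3. Thus (φ ∘ ψ)(3) = 3.

3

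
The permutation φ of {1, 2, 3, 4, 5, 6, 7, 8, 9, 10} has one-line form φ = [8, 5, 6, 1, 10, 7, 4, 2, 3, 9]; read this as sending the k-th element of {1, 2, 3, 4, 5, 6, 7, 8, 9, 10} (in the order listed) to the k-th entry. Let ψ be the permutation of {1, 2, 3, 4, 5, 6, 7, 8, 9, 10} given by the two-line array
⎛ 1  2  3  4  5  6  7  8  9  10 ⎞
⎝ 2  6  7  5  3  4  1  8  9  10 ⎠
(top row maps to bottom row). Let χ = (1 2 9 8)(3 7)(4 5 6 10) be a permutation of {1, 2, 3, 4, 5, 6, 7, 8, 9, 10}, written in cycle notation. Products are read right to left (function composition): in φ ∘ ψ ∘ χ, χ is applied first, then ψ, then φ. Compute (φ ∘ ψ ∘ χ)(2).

3

Chase 2: χ(2) = 9; ψ(9) = 9; φ(9) = 3. Hence (φ ∘ ψ ∘ χ)(2) = 3.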